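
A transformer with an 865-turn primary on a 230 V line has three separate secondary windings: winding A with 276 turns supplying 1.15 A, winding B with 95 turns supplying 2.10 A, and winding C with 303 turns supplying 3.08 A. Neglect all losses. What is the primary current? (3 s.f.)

I_p ≈ 1.68 A

V_A = 230 × 276/865 = 73.387 V; V_B = 230 × 95/865 = 25.260 V; V_C = 230 × 303/865 = 80.566 V.
P_out = V_A I_A + V_B I_B + V_C I_C = 73.387×1.15 + 25.260×2.10 + 80.566×3.08 = 84.395 + 53.046 + 248.14 = 385.59 W.
Ideal ⇒ P_in = P_out, so I_p = P_out/V_p = 385.59/230 = 1.68 A.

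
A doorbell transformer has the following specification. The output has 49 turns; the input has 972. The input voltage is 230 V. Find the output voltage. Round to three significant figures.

V_out/V_in = N_out/N_in, so V_out = 230 × 49/972 = 11.6 V.

V_out ≈ 11.6 V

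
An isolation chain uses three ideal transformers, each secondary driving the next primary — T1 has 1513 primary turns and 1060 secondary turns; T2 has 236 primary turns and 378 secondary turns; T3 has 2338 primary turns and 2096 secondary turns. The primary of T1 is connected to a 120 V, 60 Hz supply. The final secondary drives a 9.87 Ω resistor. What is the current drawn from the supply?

I_supply ≈ 12.3 A

Secondary of T1: V = 120.00 × 1060/1513 = 84.071 V.
Secondary of T2: V = 84.071 × 378/236 = 134.66 V.
Secondary of T3: V = 134.66 × 2096/2338 = 120.72 V.
I_load = 120.72/9.87 = 12.231 A, so P_out = 120.72 × 12.231 = 1476.5 W.
All ideal ⇒ P_in = P_out, so I_supply = 1476.5/120 = 12.3 A.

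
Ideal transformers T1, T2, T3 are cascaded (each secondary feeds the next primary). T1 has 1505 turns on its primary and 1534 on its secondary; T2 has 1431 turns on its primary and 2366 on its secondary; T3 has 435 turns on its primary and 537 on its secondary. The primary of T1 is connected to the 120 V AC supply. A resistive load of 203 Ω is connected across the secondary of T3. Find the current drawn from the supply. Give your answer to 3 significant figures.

I_supply ≈ 2.56 A

Secondary of T1: V = 120.00 × 1534/1505 = 122.31 V.
Secondary of T2: V = 122.31 × 2366/1431 = 202.23 V.
Secondary of T3: V = 202.23 × 537/435 = 249.65 V.
I_load = 249.65/203 = 1.2298 A, so P_out = 249.65 × 1.2298 = 307.02 W.
All ideal ⇒ P_in = P_out, so I_supply = 307.02/120 = 2.56 A.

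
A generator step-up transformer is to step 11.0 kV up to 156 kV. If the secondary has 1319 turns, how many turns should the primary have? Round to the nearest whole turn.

N_p/N_s = V_p/V_s, so N_p = 1319 × 11000/156000 = 93.0 ≈ 93 turns.

N_p = 93 turns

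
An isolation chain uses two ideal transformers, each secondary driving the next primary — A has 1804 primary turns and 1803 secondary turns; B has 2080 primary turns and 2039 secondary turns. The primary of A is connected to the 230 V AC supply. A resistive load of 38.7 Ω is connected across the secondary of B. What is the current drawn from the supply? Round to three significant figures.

Secondary of A: V = 230.00 × 1803/1804 = 229.87 V.
Secondary of B: V = 229.87 × 2039/2080 = 225.34 V.
I_load = 225.34/38.7 = 5.8228 A, so P_out = 225.34 × 5.8228 = 1312.1 W.
All ideal ⇒ P_in = P_out, so I_supply = 1312.1/230 = 5.70 A.

I_supply ≈ 5.70 A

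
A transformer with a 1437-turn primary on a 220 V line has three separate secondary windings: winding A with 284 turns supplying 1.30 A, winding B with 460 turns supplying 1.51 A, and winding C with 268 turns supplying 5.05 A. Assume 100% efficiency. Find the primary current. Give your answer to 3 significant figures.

V_A = 220 × 284/1437 = 43.479 V; V_B = 220 × 460/1437 = 70.424 V; V_C = 220 × 268/1437 = 41.030 V.
P_out = V_A I_A + V_B I_B + V_C I_C = 43.479×1.30 + 70.424×1.51 + 41.030×5.05 = 56.523 + 106.34 + 207.20 = 370.07 W.
Ideal ⇒ P_in = P_out, so I_p = P_out/V_p = 370.07/220 = 1.68 A.

I_p ≈ 1.68 A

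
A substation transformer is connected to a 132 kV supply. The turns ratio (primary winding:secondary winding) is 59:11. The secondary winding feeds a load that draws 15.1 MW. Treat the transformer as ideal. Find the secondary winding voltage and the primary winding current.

V_s ≈ 24600 V, I_p ≈ 114 A

V_s = V_p × N_s/N_p = 132000 × 11/59 = 24610 V.
I_s = P/V_s = 1.51×10^7/24610 = 613.57 A.
I_p = I_s × N_s/N_p = 613.57 × 11/59 = 114 A.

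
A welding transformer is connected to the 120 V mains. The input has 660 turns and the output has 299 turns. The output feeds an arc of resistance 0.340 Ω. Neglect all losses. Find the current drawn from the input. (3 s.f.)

V_out = V_in × N_out/N_in = 120 × 299/660 = 54.364 V.
I_out = V_out/R = 54.364/0.340 = 159.89 A.
For an ideal transformer I_in N_in = I_out N_out, so I_in = 159.89 × 299/660 = 72.4 A.

I_in ≈ 72.4 A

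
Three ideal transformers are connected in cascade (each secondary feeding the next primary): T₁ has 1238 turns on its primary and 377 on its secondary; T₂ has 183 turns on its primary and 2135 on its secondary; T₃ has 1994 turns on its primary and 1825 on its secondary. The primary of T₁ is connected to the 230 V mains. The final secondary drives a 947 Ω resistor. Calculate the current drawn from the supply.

I_supply ≈ 2.57 A

Secondary of T₁: V = 230.00 × 377/1238 = 70.040 V.
Secondary of T₂: V = 70.040 × 2135/183 = 817.14 V.
Secondary of T₃: V = 817.14 × 1825/1994 = 747.88 V.
I_load = 747.88/947 = 0.78974 A, so P_out = 747.88 × 0.78974 = 590.63 W.
All ideal ⇒ P_in = P_out, so I_supply = 590.63/230 = 2.57 A.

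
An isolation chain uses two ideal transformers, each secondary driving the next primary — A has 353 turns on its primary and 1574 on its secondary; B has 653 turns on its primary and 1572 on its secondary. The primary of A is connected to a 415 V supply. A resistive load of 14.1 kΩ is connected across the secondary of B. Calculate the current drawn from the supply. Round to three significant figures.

I_supply ≈ 3.39 A

After A: V = 415.00 × 1574/353 = 1850.5 V.
After B: V = 1850.5 × 1572/653 = 4454.7 V.
I_load = 4454.7/14100 = 0.31594 A, so P_out = 4454.7 × 0.31594 = 1407.4 W.
All ideal ⇒ P_in = P_out, so I_supply = 1407.4/415 = 3.39 A.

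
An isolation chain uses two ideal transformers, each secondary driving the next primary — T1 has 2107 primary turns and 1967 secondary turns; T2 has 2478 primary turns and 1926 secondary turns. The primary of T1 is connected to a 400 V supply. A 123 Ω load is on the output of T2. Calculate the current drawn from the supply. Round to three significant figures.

I_supply ≈ 1.71 A

After T1: V = 400.00 × 1967/2107 = 373.42 V.
After T2: V = 373.42 × 1926/2478 = 290.24 V.
I_load = 290.24/123 = 2.3597 A, so P_out = 290.24 × 2.3597 = 684.86 W.
All ideal ⇒ P_in = P_out, so I_supply = 684.86/400 = 1.71 A.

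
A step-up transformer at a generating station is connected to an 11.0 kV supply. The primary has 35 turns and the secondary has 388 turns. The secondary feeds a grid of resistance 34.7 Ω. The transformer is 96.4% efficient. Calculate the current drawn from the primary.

V_s = 11000 × 388/35 = 121940 V.
I_s = V_s/R = 121940/34.7 = 3514.2 A.
P_out = V_s I_s = 121940 × 3514.2 = 4.2853×10^8 W.
P_in = P_out/η = 4.2853×10^8/0.964 = 4.4454×10^8 W.
I_p = P_in/V_p = 4.4454×10^8/11000 = 40400 A.

I_p ≈ 40400 A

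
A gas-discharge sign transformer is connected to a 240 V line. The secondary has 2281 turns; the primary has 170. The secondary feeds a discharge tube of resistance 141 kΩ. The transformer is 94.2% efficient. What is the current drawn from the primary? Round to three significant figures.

I_p ≈ 0.325 A

V_s = 240 × 2281/170 = 3220.2 V.
I_s = V_s/R = 3220.2/141000 = 0.022839 A.
P_out = V_s I_s = 3220.2 × 0.022839 = 73.545 W.
P_in = P_out/η = 73.545/0.942 = 78.074 W.
I_p = P_in/V_p = 78.074/240 = 0.325 A.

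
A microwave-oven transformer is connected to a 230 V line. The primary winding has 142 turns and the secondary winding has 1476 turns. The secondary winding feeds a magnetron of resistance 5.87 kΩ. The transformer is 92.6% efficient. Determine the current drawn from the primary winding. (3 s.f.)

V_s = 230 × 1476/142 = 2390.7 V.
I_s = V_s/R = 2390.7/5870 = 0.40727 A.
P_out = V_s I_s = 2390.7 × 0.40727 = 973.67 W.
P_in = P_out/η = 973.67/0.926 = 1051.5 W.
I_p = P_in/V_p = 1051.5/230 = 4.57 A.

I_p ≈ 4.57 A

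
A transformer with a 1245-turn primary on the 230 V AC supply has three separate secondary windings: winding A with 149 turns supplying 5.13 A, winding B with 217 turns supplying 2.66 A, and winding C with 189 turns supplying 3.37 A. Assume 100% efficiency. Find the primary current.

I_p ≈ 1.59 A

V_A = 230 × 149/1245 = 27.526 V; V_B = 230 × 217/1245 = 40.088 V; V_C = 230 × 189/1245 = 34.916 V.
P_out = V_A I_A + V_B I_B + V_C I_C = 27.526×5.13 + 40.088×2.66 + 34.916×3.37 = 141.21 + 106.64 + 117.67 = 365.51 W.
Ideal ⇒ P_in = P_out, so I_p = P_out/V_p = 365.51/230 = 1.59 A.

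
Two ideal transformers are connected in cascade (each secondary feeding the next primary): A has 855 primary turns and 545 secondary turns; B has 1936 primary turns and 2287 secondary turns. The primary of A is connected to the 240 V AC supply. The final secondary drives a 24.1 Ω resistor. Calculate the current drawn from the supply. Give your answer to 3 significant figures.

I_supply ≈ 5.65 A

After A: V = 240.00 × 545/855 = 152.98 V.
After B: V = 152.98 × 2287/1936 = 180.72 V.
I_load = 180.72/24.1 = 7.4987 A, so P_out = 180.72 × 7.4987 = 1355.2 W.
All ideal ⇒ P_in = P_out, so I_supply = 1355.2/240 = 5.65 A.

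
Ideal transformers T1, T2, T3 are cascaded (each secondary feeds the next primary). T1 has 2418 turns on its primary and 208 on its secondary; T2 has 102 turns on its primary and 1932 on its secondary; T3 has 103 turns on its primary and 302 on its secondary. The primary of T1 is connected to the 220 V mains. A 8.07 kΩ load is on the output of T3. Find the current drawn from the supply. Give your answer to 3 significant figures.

I_supply ≈ 0.622 A

Secondary of T1: V = 220.00 × 208/2418 = 18.925 V.
Secondary of T2: V = 18.925 × 1932/102 = 358.46 V.
Secondary of T3: V = 358.46 × 302/103 = 1051.0 V.
I_load = 1051.0/8070 = 0.13024 A, so P_out = 1051.0 × 0.13024 = 136.88 W.
All ideal ⇒ P_in = P_out, so I_supply = 136.88/220 = 0.622 A.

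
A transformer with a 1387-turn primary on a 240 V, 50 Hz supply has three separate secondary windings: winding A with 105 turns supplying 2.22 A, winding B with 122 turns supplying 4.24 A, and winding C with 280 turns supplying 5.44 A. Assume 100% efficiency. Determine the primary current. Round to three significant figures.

V_A = 240 × 105/1387 = 18.169 V; V_B = 240 × 122/1387 = 21.110 V; V_C = 240 × 280/1387 = 48.450 V.
P_out = V_A I_A + V_B I_B + V_C I_C = 18.169×2.22 + 21.110×4.24 + 48.450×5.44 = 40.335 + 89.508 + 263.57 = 393.41 W.
Ideal ⇒ P_in = P_out, so I_p = P_out/V_p = 393.41/240 = 1.64 A.

I_p ≈ 1.64 A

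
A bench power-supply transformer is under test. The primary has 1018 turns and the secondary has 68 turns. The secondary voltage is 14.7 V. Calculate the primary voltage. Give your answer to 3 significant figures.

V_p ≈ 220 V

V_p/V_s = N_p/N_s, so V_p = 14.7 × 1018/68 = 220 V.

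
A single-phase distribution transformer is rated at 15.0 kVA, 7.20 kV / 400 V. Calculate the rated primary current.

I_p ≈ 2.08 A

I_p = S/V_p = 15000/7200 = 2.08 A.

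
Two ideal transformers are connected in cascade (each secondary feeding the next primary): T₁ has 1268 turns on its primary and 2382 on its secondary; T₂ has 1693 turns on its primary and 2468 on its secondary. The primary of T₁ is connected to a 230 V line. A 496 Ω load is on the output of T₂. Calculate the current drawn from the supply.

I_supply ≈ 3.48 A

After T₁: V = 230.00 × 2382/1268 = 432.07 V.
After T₂: V = 432.07 × 2468/1693 = 629.85 V.
I_load = 629.85/496 = 1.2699 A, so P_out = 629.85 × 1.2699 = 799.83 W.
All ideal ⇒ P_in = P_out, so I_supply = 799.83/230 = 3.48 A.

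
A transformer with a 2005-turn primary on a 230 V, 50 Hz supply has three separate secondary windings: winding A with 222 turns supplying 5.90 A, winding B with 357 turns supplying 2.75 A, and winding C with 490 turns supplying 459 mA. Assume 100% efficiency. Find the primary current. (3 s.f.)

I_p ≈ 1.26 A

V_A = 230 × 222/2005 = 25.466 V; V_B = 230 × 357/2005 = 40.953 V; V_C = 230 × 490/2005 = 56.209 V.
P_out = V_A I_A + V_B I_B + V_C I_C = 25.466×5.90 + 40.953×2.75 + 56.209×0.459 = 150.25 + 112.62 + 25.800 = 288.67 W.
Ideal ⇒ P_in = P_out, so I_p = P_out/V_p = 288.67/230 = 1.26 A.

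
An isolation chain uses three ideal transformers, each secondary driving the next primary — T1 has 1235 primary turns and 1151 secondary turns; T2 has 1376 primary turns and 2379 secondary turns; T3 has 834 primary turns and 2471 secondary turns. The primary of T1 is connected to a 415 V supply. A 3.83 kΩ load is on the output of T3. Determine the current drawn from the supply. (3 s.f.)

I_supply ≈ 2.47 A

Secondary of T1: V = 415.00 × 1151/1235 = 386.77 V.
Secondary of T2: V = 386.77 × 2379/1376 = 668.70 V.
Secondary of T3: V = 668.70 × 2471/834 = 1981.2 V.
I_load = 1981.2/3830 = 0.51730 A, so P_out = 1981.2 × 0.51730 = 1024.9 W.
All ideal ⇒ P_in = P_out, so I_supply = 1024.9/415 = 2.47 A.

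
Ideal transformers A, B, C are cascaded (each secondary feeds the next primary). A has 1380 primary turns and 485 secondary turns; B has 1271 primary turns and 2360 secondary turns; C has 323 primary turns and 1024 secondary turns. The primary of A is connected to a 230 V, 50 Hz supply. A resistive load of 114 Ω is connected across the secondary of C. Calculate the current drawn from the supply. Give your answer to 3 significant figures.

I_supply ≈ 8.64 A

Secondary of A: V = 230.00 × 485/1380 = 80.833 V.
Secondary of B: V = 80.833 × 2360/1271 = 150.09 V.
Secondary of C: V = 150.09 × 1024/323 = 475.83 V.
I_load = 475.83/114 = 4.1740 A, so P_out = 475.83 × 4.1740 = 1986.1 W.
All ideal ⇒ P_in = P_out, so I_supply = 1986.1/230 = 8.64 A.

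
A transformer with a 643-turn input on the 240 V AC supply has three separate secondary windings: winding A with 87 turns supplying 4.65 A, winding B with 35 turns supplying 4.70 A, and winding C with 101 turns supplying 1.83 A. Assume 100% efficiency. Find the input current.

V_A = 240 × 87/643 = 32.473 V; V_B = 240 × 35/643 = 13.064 V; V_C = 240 × 101/643 = 37.698 V.
P_out = V_A I_A + V_B I_B + V_C I_C = 32.473×4.65 + 13.064×4.70 + 37.698×1.83 = 151.00 + 61.400 + 68.988 = 281.39 W.
Ideal ⇒ P_in = P_out, so I_in = P_out/V_in = 281.39/240 = 1.17 A.

I_in ≈ 1.17 A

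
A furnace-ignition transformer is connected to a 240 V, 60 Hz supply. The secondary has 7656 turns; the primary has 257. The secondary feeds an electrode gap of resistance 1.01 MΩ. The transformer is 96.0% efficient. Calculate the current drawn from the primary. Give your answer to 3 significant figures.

I_p ≈ 0.220 A

V_s = 240 × 7656/257 = 7149.6 V.
I_s = V_s/R = 7149.6/(1.01×10^6) = 0.0070788 A.
P_out = V_s I_s = 7149.6 × 0.0070788 = 50.610 W.
P_in = P_out/η = 50.610/0.960 = 52.719 W.
I_p = P_in/V_p = 52.719/240 = 0.220 A.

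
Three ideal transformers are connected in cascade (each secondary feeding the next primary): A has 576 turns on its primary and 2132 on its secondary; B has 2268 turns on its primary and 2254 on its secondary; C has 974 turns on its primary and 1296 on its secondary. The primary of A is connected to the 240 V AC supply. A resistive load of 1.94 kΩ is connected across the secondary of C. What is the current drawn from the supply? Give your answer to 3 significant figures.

After A: V = 240.00 × 2132/576 = 888.33 V.
After B: V = 888.33 × 2254/2268 = 882.85 V.
After C: V = 882.85 × 1296/974 = 1174.7 V.
I_load = 1174.7/1940 = 0.60552 A, so P_out = 1174.7 × 0.60552 = 711.32 W.
All ideal ⇒ P_in = P_out, so I_supply = 711.32/240 = 2.96 A.

I_supply ≈ 2.96 A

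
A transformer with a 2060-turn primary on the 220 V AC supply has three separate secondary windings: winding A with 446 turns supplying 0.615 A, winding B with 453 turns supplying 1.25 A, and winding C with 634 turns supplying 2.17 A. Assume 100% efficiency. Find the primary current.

V_A = 220 × 446/2060 = 47.631 V; V_B = 220 × 453/2060 = 48.379 V; V_C = 220 × 634/2060 = 67.709 V.
P_out = V_A I_A + V_B I_B + V_C I_C = 47.631×0.615 + 48.379×1.25 + 67.709×2.17 = 29.293 + 60.473 + 146.93 = 236.69 W.
Ideal ⇒ P_in = P_out, so I_p = P_out/V_p = 236.69/220 = 1.08 A.

I_p ≈ 1.08 A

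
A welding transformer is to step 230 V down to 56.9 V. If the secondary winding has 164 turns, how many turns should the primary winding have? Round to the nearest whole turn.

N_p = 663 turns

N_p/N_s = V_p/V_s, so N_p = 164 × 230/56.9 = 662.9 ≈ 663 turns.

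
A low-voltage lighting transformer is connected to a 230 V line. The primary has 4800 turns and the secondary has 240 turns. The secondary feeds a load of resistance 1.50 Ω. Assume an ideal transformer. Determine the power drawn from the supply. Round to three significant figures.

V_s = V_p × N_s/N_p = 230 × 240/4800 = 11.500 V.
I_s = V_s/R = 11.500/1.50 = 7.6667 A.
I_p = I_s × N_s/N_p = 7.6667 × 240/4800 = 0.38333 A.
P = V_p I_p = 230 × 0.38333 = 88.2 W.

P ≈ 88.2 W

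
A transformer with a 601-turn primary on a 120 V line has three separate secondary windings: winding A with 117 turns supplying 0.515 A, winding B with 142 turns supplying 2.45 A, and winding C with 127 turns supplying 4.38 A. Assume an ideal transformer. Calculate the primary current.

I_p ≈ 1.60 A

V_A = 120 × 117/601 = 23.361 V; V_B = 120 × 142/601 = 28.353 V; V_C = 120 × 127/601 = 25.358 V.
P_out = V_A I_A + V_B I_B + V_C I_C = 23.361×0.515 + 28.353×2.45 + 25.358×4.38 = 12.031 + 69.464 + 111.07 = 192.56 W.
Ideal ⇒ P_in = P_out, so I_p = P_out/V_p = 192.56/120 = 1.60 A.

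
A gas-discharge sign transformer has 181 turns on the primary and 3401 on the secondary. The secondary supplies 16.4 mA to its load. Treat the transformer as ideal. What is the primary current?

For an ideal transformer I_p/I_s = N_s/N_p, so I_p = 0.0164 × 3401/181 = 0.308 A.

I_p ≈ 0.308 A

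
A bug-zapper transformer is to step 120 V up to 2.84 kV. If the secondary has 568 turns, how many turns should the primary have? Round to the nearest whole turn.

N_p = 24 turns

N_p/N_s = V_p/V_s, so N_p = 568 × 120/2840 = 24.0 ≈ 24 turns.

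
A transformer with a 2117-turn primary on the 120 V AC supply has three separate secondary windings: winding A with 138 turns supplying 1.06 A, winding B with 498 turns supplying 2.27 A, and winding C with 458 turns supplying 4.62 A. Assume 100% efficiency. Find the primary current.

I_p ≈ 1.60 A

V_A = 120 × 138/2117 = 7.8224 V; V_B = 120 × 498/2117 = 28.229 V; V_C = 120 × 458/2117 = 25.961 V.
P_out = V_A I_A + V_B I_B + V_C I_C = 7.8224×1.06 + 28.229×2.27 + 25.961×4.62 = 8.2917 + 64.079 + 119.94 = 192.31 W.
Ideal ⇒ P_in = P_out, so I_p = P_out/V_p = 192.31/120 = 1.60 A.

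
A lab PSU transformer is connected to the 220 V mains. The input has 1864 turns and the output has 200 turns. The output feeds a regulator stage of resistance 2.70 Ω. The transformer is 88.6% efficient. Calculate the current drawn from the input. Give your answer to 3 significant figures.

V_out = 220 × 200/1864 = 23.605 V.
I_out = V_out/R = 23.605/2.70 = 8.7426 A.
P_out = V_out I_out = 23.605 × 8.7426 = 206.37 W.
P_in = P_out/η = 206.37/0.886 = 232.92 W.
I_in = P_in/V_in = 232.92/220 = 1.06 A.

I_in ≈ 1.06 A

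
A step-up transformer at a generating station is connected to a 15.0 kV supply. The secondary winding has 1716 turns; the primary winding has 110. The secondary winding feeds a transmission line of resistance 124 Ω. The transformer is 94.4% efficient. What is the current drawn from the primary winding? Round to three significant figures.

V_s = 15000 × 1716/110 = 234000 V.
I_s = V_s/R = 234000/124 = 1887.1 A.
P_out = V_s I_s = 234000 × 1887.1 = 4.4158×10^8 W.
P_in = P_out/η = 4.4158×10^8/0.944 = 4.6778×10^8 W.
I_p = P_in/V_p = 4.6778×10^8/15000 = 31200 A.

I_p ≈ 31200 A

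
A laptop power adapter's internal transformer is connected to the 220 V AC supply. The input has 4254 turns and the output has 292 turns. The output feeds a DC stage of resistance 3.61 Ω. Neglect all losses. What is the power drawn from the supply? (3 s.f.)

P ≈ 63.2 W

V_out = V_in × N_out/N_in = 220 × 292/4254 = 15.101 V.
I_out = V_out/R = 15.101/3.61 = 4.1831 A.
I_in = I_out × N_out/N_in = 4.1831 × 292/4254 = 0.28714 A.
P = V_in I_in = 220 × 0.28714 = 63.2 W.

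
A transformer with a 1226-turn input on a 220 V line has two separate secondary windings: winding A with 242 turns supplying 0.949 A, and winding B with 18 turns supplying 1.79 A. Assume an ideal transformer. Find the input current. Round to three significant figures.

V_A = 220 × 242/1226 = 43.426 V; V_B = 220 × 18/1226 = 3.2300 V.
P_out = V_A I_A + V_B I_B = 43.426×0.949 + 3.2300×1.79 = 41.211 + 5.7817 = 46.993 W.
Ideal ⇒ P_in = P_out, so I_in = P_out/V_in = 46.993/220 = 0.214 A.

I_in ≈ 0.214 A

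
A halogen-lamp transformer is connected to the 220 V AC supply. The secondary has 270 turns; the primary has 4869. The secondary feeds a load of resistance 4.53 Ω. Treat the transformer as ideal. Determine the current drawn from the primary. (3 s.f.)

V_s = V_p × N_s/N_p = 220 × 270/4869 = 12.200 V.
I_s = V_s/R = 12.200/4.53 = 2.6931 A.
For an ideal transformer I_p N_p = I_s N_s, so I_p = 2.6931 × 270/4869 = 0.149 A.

I_p ≈ 0.149 A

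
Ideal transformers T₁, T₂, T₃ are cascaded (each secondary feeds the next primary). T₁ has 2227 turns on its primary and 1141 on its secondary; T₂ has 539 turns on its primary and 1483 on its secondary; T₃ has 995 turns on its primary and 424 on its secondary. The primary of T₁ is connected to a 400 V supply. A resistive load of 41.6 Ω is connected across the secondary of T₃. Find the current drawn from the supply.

Secondary of T₁: V = 400.00 × 1141/2227 = 204.94 V.
Secondary of T₂: V = 204.94 × 1483/539 = 563.87 V.
Secondary of T₃: V = 563.87 × 424/995 = 240.28 V.
I_load = 240.28/41.6 = 5.7760 A, so P_out = 240.28 × 5.7760 = 1387.9 W.
All ideal ⇒ P_in = P_out, so I_supply = 1387.9/400 = 3.47 A.

I_supply ≈ 3.47 A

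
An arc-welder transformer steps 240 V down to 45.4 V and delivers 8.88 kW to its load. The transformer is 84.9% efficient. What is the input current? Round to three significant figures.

P_in = P_out/η = 8880/0.849 = 10459 W.
I_in = P_in/V_in = 10459/240 = 43.6 A.

I_in ≈ 43.6 A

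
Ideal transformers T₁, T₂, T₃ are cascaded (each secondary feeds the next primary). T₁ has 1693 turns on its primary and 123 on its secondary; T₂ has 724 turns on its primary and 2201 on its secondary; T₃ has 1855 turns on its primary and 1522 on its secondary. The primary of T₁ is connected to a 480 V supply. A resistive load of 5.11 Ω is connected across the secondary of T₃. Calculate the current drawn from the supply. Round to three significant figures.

I_supply ≈ 3.08 A

Secondary of T₁: V = 480.00 × 123/1693 = 34.873 V.
Secondary of T₂: V = 34.873 × 2201/724 = 106.02 V.
Secondary of T₃: V = 106.02 × 1522/1855 = 86.984 V.
I_load = 86.984/5.11 = 17.022 A, so P_out = 86.984 × 17.022 = 1480.7 W.
All ideal ⇒ P_in = P_out, so I_supply = 1480.7/480 = 3.08 A.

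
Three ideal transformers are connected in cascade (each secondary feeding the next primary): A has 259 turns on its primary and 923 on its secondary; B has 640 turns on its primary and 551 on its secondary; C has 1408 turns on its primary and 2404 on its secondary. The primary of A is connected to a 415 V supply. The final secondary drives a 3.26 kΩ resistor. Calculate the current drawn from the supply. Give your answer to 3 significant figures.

Secondary of A: V = 415.00 × 923/259 = 1478.9 V.
Secondary of B: V = 1478.9 × 551/640 = 1273.3 V.
Secondary of C: V = 1273.3 × 2404/1408 = 2174.0 V.
I_load = 2174.0/3260 = 0.66686 A, so P_out = 2174.0 × 0.66686 = 1449.7 W.
All ideal ⇒ P_in = P_out, so I_supply = 1449.7/415 = 3.49 A.

I_supply ≈ 3.49 A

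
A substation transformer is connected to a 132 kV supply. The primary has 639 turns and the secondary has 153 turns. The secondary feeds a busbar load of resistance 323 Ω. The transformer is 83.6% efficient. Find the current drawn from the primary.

V_s = 132000 × 153/639 = 31606 V.
I_s = V_s/R = 31606/323 = 97.850 A.
P_out = V_s I_s = 31606 × 97.850 = 3.0926×10^6 W.
P_in = P_out/η = 3.0926×10^6/0.836 = 3.6993×10^6 W.
I_p = P_in/V_p = 3.6993×10^6/132000 = 28.0 A.

I_p ≈ 28.0 A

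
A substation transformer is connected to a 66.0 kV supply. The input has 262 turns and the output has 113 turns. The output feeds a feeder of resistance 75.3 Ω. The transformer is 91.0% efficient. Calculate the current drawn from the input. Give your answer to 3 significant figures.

I_in ≈ 179 A

V_out = 66000 × 113/262 = 28466 V.
I_out = V_out/R = 28466/75.3 = 378.03 A.
P_out = V_out I_out = 28466 × 378.03 = 1.0761×10^7 W.
P_in = P_out/η = 1.0761×10^7/0.910 = 1.1825×10^7 W.
I_in = P_in/V_in = 1.1825×10^7/66000 = 179 A.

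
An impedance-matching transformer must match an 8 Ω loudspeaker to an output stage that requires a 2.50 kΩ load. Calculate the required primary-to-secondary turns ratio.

N_p/N_s ≈ 17.7

Z_p/Z_s = (N_p/N_s)², so N_p/N_s = √(2500/8) = √312 = 17.7.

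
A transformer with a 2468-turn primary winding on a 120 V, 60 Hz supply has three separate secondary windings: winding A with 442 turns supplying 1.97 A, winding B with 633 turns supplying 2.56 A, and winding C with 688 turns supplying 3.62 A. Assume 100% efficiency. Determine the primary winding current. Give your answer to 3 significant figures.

I_p ≈ 2.02 A

V_A = 120 × 442/2468 = 21.491 V; V_B = 120 × 633/2468 = 30.778 V; V_C = 120 × 688/2468 = 33.452 V.
P_out = V_A I_A + V_B I_B + V_C I_C = 21.491×1.97 + 30.778×2.56 + 33.452×3.62 = 42.337 + 78.792 + 121.10 = 242.23 W.
Ideal ⇒ P_in = P_out, so I_p = P_out/V_p = 242.23/120 = 2.02 A.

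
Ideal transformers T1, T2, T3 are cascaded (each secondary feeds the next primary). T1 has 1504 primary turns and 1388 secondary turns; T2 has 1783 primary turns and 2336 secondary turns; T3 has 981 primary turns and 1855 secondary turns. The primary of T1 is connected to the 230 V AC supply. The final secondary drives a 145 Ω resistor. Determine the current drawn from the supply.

I_supply ≈ 8.29 A

Secondary of T1: V = 230.00 × 1388/1504 = 212.26 V.
Secondary of T2: V = 212.26 × 2336/1783 = 278.09 V.
Secondary of T3: V = 278.09 × 1855/981 = 525.85 V.
I_load = 525.85/145 = 3.6266 A, so P_out = 525.85 × 3.6266 = 1907.1 W.
All ideal ⇒ P_in = P_out, so I_supply = 1907.1/230 = 8.29 A.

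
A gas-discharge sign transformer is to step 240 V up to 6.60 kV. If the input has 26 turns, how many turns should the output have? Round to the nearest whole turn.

N_out/N_in = V_out/V_in, so N_out = 26 × 6600/240 = 715.0 ≈ 715 turns.

N_out = 715 turns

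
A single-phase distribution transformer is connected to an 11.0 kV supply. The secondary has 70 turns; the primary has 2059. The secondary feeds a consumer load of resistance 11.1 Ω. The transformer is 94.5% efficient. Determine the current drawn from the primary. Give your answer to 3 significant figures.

V_s = 11000 × 70/2059 = 373.97 V.
I_s = V_s/R = 373.97/11.1 = 33.691 A.
P_out = V_s I_s = 373.97 × 33.691 = 12599 W.
P_in = P_out/η = 12599/0.945 = 13333 W.
I_p = P_in/V_p = 13333/11000 = 1.21 A.

I_p ≈ 1.21 A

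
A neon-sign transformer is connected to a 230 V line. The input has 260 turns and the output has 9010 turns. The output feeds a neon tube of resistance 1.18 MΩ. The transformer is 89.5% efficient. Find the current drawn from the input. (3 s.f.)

I_in ≈ 0.262 A

V_out = 230 × 9010/260 = 7970.4 V.
I_out = V_out/R = 7970.4/(1.18×10^6) = 0.0067546 A.
P_out = V_out I_out = 7970.4 × 0.0067546 = 53.836 W.
P_in = P_out/η = 53.836/0.895 = 60.152 W.
I_in = P_in/V_in = 60.152/230 = 0.262 A.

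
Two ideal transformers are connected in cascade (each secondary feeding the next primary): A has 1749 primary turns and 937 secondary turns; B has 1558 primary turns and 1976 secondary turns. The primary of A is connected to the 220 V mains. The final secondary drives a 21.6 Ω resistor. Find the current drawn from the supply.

Secondary of A: V = 220.00 × 937/1749 = 117.86 V.
Secondary of B: V = 117.86 × 1976/1558 = 149.48 V.
I_load = 149.48/21.6 = 6.9205 A, so P_out = 149.48 × 6.9205 = 1034.5 W.
All ideal ⇒ P_in = P_out, so I_supply = 1034.5/220 = 4.70 A.

I_supply ≈ 4.70 A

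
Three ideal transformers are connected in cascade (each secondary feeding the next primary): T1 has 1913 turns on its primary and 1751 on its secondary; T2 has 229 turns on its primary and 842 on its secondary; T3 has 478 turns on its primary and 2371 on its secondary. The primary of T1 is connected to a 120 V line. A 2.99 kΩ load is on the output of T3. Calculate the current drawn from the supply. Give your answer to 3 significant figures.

I_supply ≈ 11.2 A

After T1: V = 120.00 × 1751/1913 = 109.84 V.
After T2: V = 109.84 × 842/229 = 403.86 V.
After T3: V = 403.86 × 2371/478 = 2003.2 V.
I_load = 2003.2/2990 = 0.66998 A, so P_out = 2003.2 × 0.66998 = 1342.1 W.
All ideal ⇒ P_in = P_out, so I_supply = 1342.1/120 = 11.2 A.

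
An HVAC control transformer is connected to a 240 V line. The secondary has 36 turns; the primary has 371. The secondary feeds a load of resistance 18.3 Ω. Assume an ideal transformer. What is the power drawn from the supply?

V_s = V_p × N_s/N_p = 240 × 36/371 = 23.288 V.
I_s = V_s/R = 23.288/18.3 = 1.2726 A.
I_p = I_s × N_s/N_p = 1.2726 × 36/371 = 0.12349 A.
P = V_p I_p = 240 × 0.12349 = 29.6 W.

P ≈ 29.6 W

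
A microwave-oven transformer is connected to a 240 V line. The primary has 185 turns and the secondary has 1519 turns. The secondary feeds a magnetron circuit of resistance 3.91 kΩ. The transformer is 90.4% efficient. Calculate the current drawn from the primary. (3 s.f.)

V_s = 240 × 1519/185 = 1970.6 V.
I_s = V_s/R = 1970.6/3910 = 0.50399 A.
P_out = V_s I_s = 1970.6 × 0.50399 = 993.16 W.
P_in = P_out/η = 993.16/0.904 = 1098.6 W.
I_p = P_in/V_p = 1098.6/240 = 4.58 A.

I_p ≈ 4.58 A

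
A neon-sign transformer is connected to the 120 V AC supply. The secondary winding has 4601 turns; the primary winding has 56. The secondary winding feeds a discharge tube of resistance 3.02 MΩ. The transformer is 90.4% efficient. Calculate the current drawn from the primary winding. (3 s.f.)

I_p ≈ 0.297 A

V_s = 120 × 4601/56 = 9859.3 V.
I_s = V_s/R = 9859.3/(3.02×10^6) = 0.0032647 A.
P_out = V_s I_s = 9859.3 × 0.0032647 = 32.187 W.
P_in = P_out/η = 32.187/0.904 = 35.605 W.
I_p = P_in/V_p = 35.605/120 = 0.297 A.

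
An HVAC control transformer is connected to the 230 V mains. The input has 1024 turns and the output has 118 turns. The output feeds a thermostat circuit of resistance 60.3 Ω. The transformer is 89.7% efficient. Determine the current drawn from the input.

V_out = 230 × 118/1024 = 26.504 V.
I_out = V_out/R = 26.504/60.3 = 0.43953 A.
P_out = V_out I_out = 26.504 × 0.43953 = 11.649 W.
P_in = P_out/η = 11.649/0.897 = 12.987 W.
I_in = P_in/V_in = 12.987/230 = 0.0565 A.

I_in ≈ 0.0565 A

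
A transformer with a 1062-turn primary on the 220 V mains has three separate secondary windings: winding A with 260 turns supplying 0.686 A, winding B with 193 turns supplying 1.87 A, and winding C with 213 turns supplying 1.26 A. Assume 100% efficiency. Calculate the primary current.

V_A = 220 × 260/1062 = 53.861 V; V_B = 220 × 193/1062 = 39.981 V; V_C = 220 × 213/1062 = 44.124 V.
P_out = V_A I_A + V_B I_B + V_C I_C = 53.861×0.686 + 39.981×1.87 + 44.124×1.26 = 36.948 + 74.765 + 55.597 = 167.31 W.
Ideal ⇒ P_in = P_out, so I_p = P_out/V_p = 167.31/220 = 0.760 A.

I_p ≈ 0.760 A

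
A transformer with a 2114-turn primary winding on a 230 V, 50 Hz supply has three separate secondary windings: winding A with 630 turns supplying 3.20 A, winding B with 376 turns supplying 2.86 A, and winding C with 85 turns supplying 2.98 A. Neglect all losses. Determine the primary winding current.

I_p ≈ 1.58 A

V_A = 230 × 630/2114 = 68.543 V; V_B = 230 × 376/2114 = 40.908 V; V_C = 230 × 85/2114 = 9.2479 V.
P_out = V_A I_A + V_B I_B + V_C I_C = 68.543×3.20 + 40.908×2.86 + 9.2479×2.98 = 219.34 + 117.00 + 27.559 = 363.89 W.
Ideal ⇒ P_in = P_out, so I_p = P_out/V_p = 363.89/230 = 1.58 A.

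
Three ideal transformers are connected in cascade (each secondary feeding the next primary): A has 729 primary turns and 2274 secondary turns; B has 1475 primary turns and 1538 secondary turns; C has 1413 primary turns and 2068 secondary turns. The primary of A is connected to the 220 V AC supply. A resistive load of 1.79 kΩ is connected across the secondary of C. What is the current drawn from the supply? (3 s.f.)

I_supply ≈ 2.79 A

After A: V = 220.00 × 2274/729 = 686.26 V.
After B: V = 686.26 × 1538/1475 = 715.57 V.
After C: V = 715.57 × 2068/1413 = 1047.3 V.
I_load = 1047.3/1790 = 0.58507 A, so P_out = 1047.3 × 0.58507 = 612.72 W.
All ideal ⇒ P_in = P_out, so I_supply = 612.72/220 = 2.79 A.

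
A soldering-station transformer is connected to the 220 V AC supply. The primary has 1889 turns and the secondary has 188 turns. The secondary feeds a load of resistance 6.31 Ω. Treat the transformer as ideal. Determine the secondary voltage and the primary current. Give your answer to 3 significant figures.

V_s ≈ 21.9 V, I_p ≈ 0.345 A

V_s = V_p × N_s/N_p = 220 × 188/1889 = 21.895 V.
I_s = V_s/R = 21.895/6.31 = 3.4699 A.
I_p = I_s × N_s/N_p = 3.4699 × 188/1889 = 0.345 A.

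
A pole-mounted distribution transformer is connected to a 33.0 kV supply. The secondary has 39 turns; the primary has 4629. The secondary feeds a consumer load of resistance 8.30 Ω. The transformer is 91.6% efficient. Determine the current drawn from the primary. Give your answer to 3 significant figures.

I_p ≈ 0.308 A

V_s = 33000 × 39/4629 = 278.03 V.
I_s = V_s/R = 278.03/8.30 = 33.498 A.
P_out = V_s I_s = 278.03 × 33.498 = 9313.3 W.
P_in = P_out/η = 9313.3/0.916 = 10167 W.
I_p = P_in/V_p = 10167/33000 = 0.308 A.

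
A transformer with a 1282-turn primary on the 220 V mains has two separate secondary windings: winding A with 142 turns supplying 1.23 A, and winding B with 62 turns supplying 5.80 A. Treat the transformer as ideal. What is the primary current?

I_p ≈ 0.417 A

V_A = 220 × 142/1282 = 24.368 V; V_B = 220 × 62/1282 = 10.640 V.
P_out = V_A I_A + V_B I_B = 24.368×1.23 + 10.640×5.80 = 29.973 + 61.710 = 91.683 W.
Ideal ⇒ P_in = P_out, so I_p = P_out/V_p = 91.683/220 = 0.417 A.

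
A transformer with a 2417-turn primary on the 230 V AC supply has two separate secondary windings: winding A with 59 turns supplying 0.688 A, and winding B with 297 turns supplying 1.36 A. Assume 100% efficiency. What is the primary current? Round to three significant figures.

V_A = 230 × 59/2417 = 5.6144 V; V_B = 230 × 297/2417 = 28.262 V.
P_out = V_A I_A + V_B I_B = 5.6144×0.688 + 28.262×1.36 = 3.8627 + 38.437 = 42.299 W.
Ideal ⇒ P_in = P_out, so I_p = P_out/V_p = 42.299/230 = 0.184 A.

I_p ≈ 0.184 A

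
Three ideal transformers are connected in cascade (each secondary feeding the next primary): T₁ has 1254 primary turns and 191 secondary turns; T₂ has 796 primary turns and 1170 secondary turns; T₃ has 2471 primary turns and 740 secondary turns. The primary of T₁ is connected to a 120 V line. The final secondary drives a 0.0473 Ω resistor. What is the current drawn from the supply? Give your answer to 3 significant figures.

I_supply ≈ 11.4 A

After T₁: V = 120.00 × 191/1254 = 18.278 V.
After T₂: V = 18.278 × 1170/796 = 26.865 V.
After T₃: V = 26.865 × 740/2471 = 8.0454 V.
I_load = 8.0454/0.0473 = 170.09 A, so P_out = 8.0454 × 170.09 = 1368.5 W.
All ideal ⇒ P_in = P_out, so I_supply = 1368.5/120 = 11.4 A.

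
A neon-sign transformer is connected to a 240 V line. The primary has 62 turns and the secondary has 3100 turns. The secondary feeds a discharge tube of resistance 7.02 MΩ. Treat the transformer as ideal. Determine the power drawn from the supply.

V_s = V_p × N_s/N_p = 240 × 3100/62 = 12000 V.
I_s = V_s/R = 12000/(7.02×10^6) = 0.0017094 A.
I_p = I_s × N_s/N_p = 0.0017094 × 3100/62 = 0.085470 A.
P = V_p I_p = 240 × 0.085470 = 20.5 W.

P ≈ 20.5 W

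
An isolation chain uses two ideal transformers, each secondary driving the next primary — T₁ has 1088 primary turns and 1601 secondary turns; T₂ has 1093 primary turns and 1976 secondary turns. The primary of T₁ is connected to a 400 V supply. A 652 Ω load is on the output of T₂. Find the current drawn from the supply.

I_supply ≈ 4.34 A

After T₁: V = 400.00 × 1601/1088 = 588.60 V.
After T₂: V = 588.60 × 1976/1093 = 1064.1 V.
I_load = 1064.1/652 = 1.6321 A, so P_out = 1064.1 × 1.6321 = 1736.7 W.
All ideal ⇒ P_in = P_out, so I_supply = 1736.7/400 = 4.34 A.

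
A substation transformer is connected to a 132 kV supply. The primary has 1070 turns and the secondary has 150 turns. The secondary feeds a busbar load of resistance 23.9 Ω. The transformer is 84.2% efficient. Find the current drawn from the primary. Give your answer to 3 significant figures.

V_s = 132000 × 150/1070 = 18505 V.
I_s = V_s/R = 18505/23.9 = 774.25 A.
P_out = V_s I_s = 18505 × 774.25 = 1.4327×10^7 W.
P_in = P_out/η = 1.4327×10^7/0.842 = 1.7016×10^7 W.
I_p = P_in/V_p = 1.7016×10^7/132000 = 129 A.

I_p ≈ 129 A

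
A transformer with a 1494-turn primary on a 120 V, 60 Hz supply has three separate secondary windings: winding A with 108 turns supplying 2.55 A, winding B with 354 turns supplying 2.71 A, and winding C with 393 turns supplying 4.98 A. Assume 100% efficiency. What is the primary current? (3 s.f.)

I_p ≈ 2.14 A

V_A = 120 × 108/1494 = 8.6747 V; V_B = 120 × 354/1494 = 28.434 V; V_C = 120 × 393/1494 = 31.566 V.
P_out = V_A I_A + V_B I_B + V_C I_C = 8.6747×2.55 + 28.434×2.71 + 31.566×4.98 = 22.120 + 77.055 + 157.20 = 256.38 W.
Ideal ⇒ P_in = P_out, so I_p = P_out/V_p = 256.38/120 = 2.14 A.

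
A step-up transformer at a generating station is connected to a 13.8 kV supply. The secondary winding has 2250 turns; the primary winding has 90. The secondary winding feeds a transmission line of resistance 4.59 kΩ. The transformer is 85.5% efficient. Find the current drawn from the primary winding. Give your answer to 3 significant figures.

I_p ≈ 2200 A

V_s = 13800 × 2250/90 = 345000 V.
I_s = V_s/R = 345000/4590 = 75.163 A.
P_out = V_s I_s = 345000 × 75.163 = 2.5931×10^7 W.
P_in = P_out/η = 2.5931×10^7/0.855 = 3.0329×10^7 W.
I_p = P_in/V_p = 3.0329×10^7/13800 = 2200 A.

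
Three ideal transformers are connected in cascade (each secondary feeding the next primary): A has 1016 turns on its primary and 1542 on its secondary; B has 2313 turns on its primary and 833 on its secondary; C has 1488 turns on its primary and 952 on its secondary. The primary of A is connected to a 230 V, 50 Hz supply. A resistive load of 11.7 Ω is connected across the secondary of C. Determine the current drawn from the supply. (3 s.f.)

Secondary of A: V = 230.00 × 1542/1016 = 349.07 V.
Secondary of B: V = 349.07 × 833/2313 = 125.72 V.
Secondary of C: V = 125.72 × 952/1488 = 80.431 V.
I_load = 80.431/11.7 = 6.8744 A, so P_out = 80.431 × 6.8744 = 552.91 W.
All ideal ⇒ P_in = P_out, so I_supply = 552.91/230 = 2.40 A.

I_supply ≈ 2.40 A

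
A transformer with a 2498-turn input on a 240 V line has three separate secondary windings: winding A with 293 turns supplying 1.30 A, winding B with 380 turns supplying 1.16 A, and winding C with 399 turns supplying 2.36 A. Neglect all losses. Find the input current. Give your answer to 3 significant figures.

I_in ≈ 0.706 A

V_A = 240 × 293/2498 = 28.151 V; V_B = 240 × 380/2498 = 36.509 V; V_C = 240 × 399/2498 = 38.335 V.
P_out = V_A I_A + V_B I_B + V_C I_C = 28.151×1.30 + 36.509×1.16 + 38.335×2.36 = 36.596 + 42.351 + 90.470 = 169.42 W.
Ideal ⇒ P_in = P_out, so I_in = P_out/V_in = 169.42/240 = 0.706 A.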